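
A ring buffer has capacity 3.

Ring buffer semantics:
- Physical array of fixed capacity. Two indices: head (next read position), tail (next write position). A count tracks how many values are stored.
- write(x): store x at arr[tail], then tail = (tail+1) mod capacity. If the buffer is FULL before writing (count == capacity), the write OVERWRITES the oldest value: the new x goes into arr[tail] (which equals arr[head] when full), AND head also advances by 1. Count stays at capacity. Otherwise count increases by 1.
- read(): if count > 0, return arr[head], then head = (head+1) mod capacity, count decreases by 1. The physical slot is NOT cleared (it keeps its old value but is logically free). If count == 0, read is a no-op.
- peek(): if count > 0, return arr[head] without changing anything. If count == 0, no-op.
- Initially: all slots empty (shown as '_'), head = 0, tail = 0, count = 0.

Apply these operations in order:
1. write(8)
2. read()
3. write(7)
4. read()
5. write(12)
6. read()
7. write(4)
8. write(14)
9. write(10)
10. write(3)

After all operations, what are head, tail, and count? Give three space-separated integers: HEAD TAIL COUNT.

After op 1 (write(8)): arr=[8 _ _] head=0 tail=1 count=1
After op 2 (read()): arr=[8 _ _] head=1 tail=1 count=0
After op 3 (write(7)): arr=[8 7 _] head=1 tail=2 count=1
After op 4 (read()): arr=[8 7 _] head=2 tail=2 count=0
After op 5 (write(12)): arr=[8 7 12] head=2 tail=0 count=1
After op 6 (read()): arr=[8 7 12] head=0 tail=0 count=0
After op 7 (write(4)): arr=[4 7 12] head=0 tail=1 count=1
After op 8 (write(14)): arr=[4 14 12] head=0 tail=2 count=2
After op 9 (write(10)): arr=[4 14 10] head=0 tail=0 count=3
After op 10 (write(3)): arr=[3 14 10] head=1 tail=1 count=3

Answer: 1 1 3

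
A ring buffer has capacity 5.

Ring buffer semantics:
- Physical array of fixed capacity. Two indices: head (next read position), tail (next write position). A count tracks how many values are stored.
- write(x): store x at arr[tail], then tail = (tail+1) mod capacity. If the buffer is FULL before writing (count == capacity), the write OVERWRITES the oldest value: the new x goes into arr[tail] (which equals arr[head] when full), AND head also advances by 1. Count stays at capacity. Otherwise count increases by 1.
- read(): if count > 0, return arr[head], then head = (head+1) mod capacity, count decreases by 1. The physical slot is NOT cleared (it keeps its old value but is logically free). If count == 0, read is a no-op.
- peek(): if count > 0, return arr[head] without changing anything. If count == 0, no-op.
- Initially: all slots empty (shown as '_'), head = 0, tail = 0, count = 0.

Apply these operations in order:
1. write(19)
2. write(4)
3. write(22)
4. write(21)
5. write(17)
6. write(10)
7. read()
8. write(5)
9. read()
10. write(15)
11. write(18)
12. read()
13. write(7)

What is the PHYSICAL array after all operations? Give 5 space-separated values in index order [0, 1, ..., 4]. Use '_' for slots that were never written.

After op 1 (write(19)): arr=[19 _ _ _ _] head=0 tail=1 count=1
After op 2 (write(4)): arr=[19 4 _ _ _] head=0 tail=2 count=2
After op 3 (write(22)): arr=[19 4 22 _ _] head=0 tail=3 count=3
After op 4 (write(21)): arr=[19 4 22 21 _] head=0 tail=4 count=4
After op 5 (write(17)): arr=[19 4 22 21 17] head=0 tail=0 count=5
After op 6 (write(10)): arr=[10 4 22 21 17] head=1 tail=1 count=5
After op 7 (read()): arr=[10 4 22 21 17] head=2 tail=1 count=4
After op 8 (write(5)): arr=[10 5 22 21 17] head=2 tail=2 count=5
After op 9 (read()): arr=[10 5 22 21 17] head=3 tail=2 count=4
After op 10 (write(15)): arr=[10 5 15 21 17] head=3 tail=3 count=5
After op 11 (write(18)): arr=[10 5 15 18 17] head=4 tail=4 count=5
After op 12 (read()): arr=[10 5 15 18 17] head=0 tail=4 count=4
After op 13 (write(7)): arr=[10 5 15 18 7] head=0 tail=0 count=5

Answer: 10 5 15 18 7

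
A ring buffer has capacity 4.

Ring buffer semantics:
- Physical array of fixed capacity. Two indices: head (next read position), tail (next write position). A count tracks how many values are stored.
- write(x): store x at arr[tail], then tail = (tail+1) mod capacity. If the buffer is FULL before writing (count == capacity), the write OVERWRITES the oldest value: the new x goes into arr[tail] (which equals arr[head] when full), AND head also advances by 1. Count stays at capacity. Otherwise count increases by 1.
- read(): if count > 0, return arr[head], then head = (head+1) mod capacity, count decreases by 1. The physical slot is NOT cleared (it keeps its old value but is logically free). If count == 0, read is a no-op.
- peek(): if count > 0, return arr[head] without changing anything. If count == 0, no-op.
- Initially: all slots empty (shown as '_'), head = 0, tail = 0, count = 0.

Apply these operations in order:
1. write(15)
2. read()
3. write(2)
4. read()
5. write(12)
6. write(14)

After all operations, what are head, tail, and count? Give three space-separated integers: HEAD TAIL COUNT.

After op 1 (write(15)): arr=[15 _ _ _] head=0 tail=1 count=1
After op 2 (read()): arr=[15 _ _ _] head=1 tail=1 count=0
After op 3 (write(2)): arr=[15 2 _ _] head=1 tail=2 count=1
After op 4 (read()): arr=[15 2 _ _] head=2 tail=2 count=0
After op 5 (write(12)): arr=[15 2 12 _] head=2 tail=3 count=1
After op 6 (write(14)): arr=[15 2 12 14] head=2 tail=0 count=2

Answer: 2 0 2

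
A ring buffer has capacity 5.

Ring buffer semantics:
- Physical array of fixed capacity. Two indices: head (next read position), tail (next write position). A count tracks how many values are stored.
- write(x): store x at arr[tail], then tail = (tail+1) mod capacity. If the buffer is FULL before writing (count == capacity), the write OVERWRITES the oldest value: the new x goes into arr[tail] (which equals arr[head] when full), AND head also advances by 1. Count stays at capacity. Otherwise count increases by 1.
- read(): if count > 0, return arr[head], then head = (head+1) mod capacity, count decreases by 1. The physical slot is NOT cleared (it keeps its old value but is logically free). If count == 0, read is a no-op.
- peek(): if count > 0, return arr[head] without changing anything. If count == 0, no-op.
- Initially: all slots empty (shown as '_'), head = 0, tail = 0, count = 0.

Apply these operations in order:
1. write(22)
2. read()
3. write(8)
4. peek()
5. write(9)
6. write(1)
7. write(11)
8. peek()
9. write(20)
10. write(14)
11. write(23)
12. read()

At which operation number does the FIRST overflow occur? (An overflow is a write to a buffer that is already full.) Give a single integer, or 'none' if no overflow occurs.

Answer: 10

Derivation:
After op 1 (write(22)): arr=[22 _ _ _ _] head=0 tail=1 count=1
After op 2 (read()): arr=[22 _ _ _ _] head=1 tail=1 count=0
After op 3 (write(8)): arr=[22 8 _ _ _] head=1 tail=2 count=1
After op 4 (peek()): arr=[22 8 _ _ _] head=1 tail=2 count=1
After op 5 (write(9)): arr=[22 8 9 _ _] head=1 tail=3 count=2
After op 6 (write(1)): arr=[22 8 9 1 _] head=1 tail=4 count=3
After op 7 (write(11)): arr=[22 8 9 1 11] head=1 tail=0 count=4
After op 8 (peek()): arr=[22 8 9 1 11] head=1 tail=0 count=4
After op 9 (write(20)): arr=[20 8 9 1 11] head=1 tail=1 count=5
After op 10 (write(14)): arr=[20 14 9 1 11] head=2 tail=2 count=5
After op 11 (write(23)): arr=[20 14 23 1 11] head=3 tail=3 count=5
After op 12 (read()): arr=[20 14 23 1 11] head=4 tail=3 count=4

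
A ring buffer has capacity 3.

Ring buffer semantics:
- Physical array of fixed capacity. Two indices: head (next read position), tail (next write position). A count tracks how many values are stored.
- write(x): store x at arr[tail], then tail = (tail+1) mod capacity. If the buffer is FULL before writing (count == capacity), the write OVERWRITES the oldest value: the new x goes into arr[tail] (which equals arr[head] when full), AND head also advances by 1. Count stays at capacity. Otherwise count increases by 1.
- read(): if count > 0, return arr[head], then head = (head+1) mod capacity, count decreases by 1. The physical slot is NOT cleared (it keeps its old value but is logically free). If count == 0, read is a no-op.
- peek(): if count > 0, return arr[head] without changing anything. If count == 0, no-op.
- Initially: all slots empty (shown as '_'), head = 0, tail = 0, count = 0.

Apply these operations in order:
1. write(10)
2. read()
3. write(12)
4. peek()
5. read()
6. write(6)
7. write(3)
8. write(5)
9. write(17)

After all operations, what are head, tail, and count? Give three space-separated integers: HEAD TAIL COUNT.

After op 1 (write(10)): arr=[10 _ _] head=0 tail=1 count=1
After op 2 (read()): arr=[10 _ _] head=1 tail=1 count=0
After op 3 (write(12)): arr=[10 12 _] head=1 tail=2 count=1
After op 4 (peek()): arr=[10 12 _] head=1 tail=2 count=1
After op 5 (read()): arr=[10 12 _] head=2 tail=2 count=0
After op 6 (write(6)): arr=[10 12 6] head=2 tail=0 count=1
After op 7 (write(3)): arr=[3 12 6] head=2 tail=1 count=2
After op 8 (write(5)): arr=[3 5 6] head=2 tail=2 count=3
After op 9 (write(17)): arr=[3 5 17] head=0 tail=0 count=3

Answer: 0 0 3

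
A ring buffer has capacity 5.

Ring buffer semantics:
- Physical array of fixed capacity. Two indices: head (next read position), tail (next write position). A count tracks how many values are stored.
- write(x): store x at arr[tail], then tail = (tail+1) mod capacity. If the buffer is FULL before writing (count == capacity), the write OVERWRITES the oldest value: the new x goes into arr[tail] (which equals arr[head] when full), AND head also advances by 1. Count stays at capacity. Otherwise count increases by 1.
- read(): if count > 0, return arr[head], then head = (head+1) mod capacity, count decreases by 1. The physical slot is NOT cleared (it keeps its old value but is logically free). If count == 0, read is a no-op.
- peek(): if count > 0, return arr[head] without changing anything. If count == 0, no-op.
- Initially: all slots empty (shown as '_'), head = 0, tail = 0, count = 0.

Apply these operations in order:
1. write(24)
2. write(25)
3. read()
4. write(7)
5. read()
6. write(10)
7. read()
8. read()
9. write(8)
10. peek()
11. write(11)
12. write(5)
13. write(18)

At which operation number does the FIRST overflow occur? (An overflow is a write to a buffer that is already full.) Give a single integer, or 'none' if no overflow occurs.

Answer: none

Derivation:
After op 1 (write(24)): arr=[24 _ _ _ _] head=0 tail=1 count=1
After op 2 (write(25)): arr=[24 25 _ _ _] head=0 tail=2 count=2
After op 3 (read()): arr=[24 25 _ _ _] head=1 tail=2 count=1
After op 4 (write(7)): arr=[24 25 7 _ _] head=1 tail=3 count=2
After op 5 (read()): arr=[24 25 7 _ _] head=2 tail=3 count=1
After op 6 (write(10)): arr=[24 25 7 10 _] head=2 tail=4 count=2
After op 7 (read()): arr=[24 25 7 10 _] head=3 tail=4 count=1
After op 8 (read()): arr=[24 25 7 10 _] head=4 tail=4 count=0
After op 9 (write(8)): arr=[24 25 7 10 8] head=4 tail=0 count=1
After op 10 (peek()): arr=[24 25 7 10 8] head=4 tail=0 count=1
After op 11 (write(11)): arr=[11 25 7 10 8] head=4 tail=1 count=2
After op 12 (write(5)): arr=[11 5 7 10 8] head=4 tail=2 count=3
After op 13 (write(18)): arr=[11 5 18 10 8] head=4 tail=3 count=4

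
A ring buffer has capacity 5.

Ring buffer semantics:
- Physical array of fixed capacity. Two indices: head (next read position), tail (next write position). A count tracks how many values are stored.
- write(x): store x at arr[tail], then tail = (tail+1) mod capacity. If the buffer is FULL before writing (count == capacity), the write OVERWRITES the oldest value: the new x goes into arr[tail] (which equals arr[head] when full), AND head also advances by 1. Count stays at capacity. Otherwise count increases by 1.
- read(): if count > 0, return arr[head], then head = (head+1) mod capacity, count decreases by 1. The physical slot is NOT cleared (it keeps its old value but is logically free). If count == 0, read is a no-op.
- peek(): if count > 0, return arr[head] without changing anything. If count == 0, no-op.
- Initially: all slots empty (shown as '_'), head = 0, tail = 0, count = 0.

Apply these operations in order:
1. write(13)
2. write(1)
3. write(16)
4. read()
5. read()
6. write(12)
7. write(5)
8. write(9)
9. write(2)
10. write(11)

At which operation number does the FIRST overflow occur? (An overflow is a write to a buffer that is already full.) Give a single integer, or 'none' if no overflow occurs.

After op 1 (write(13)): arr=[13 _ _ _ _] head=0 tail=1 count=1
After op 2 (write(1)): arr=[13 1 _ _ _] head=0 tail=2 count=2
After op 3 (write(16)): arr=[13 1 16 _ _] head=0 tail=3 count=3
After op 4 (read()): arr=[13 1 16 _ _] head=1 tail=3 count=2
After op 5 (read()): arr=[13 1 16 _ _] head=2 tail=3 count=1
After op 6 (write(12)): arr=[13 1 16 12 _] head=2 tail=4 count=2
After op 7 (write(5)): arr=[13 1 16 12 5] head=2 tail=0 count=3
After op 8 (write(9)): arr=[9 1 16 12 5] head=2 tail=1 count=4
After op 9 (write(2)): arr=[9 2 16 12 5] head=2 tail=2 count=5
After op 10 (write(11)): arr=[9 2 11 12 5] head=3 tail=3 count=5

Answer: 10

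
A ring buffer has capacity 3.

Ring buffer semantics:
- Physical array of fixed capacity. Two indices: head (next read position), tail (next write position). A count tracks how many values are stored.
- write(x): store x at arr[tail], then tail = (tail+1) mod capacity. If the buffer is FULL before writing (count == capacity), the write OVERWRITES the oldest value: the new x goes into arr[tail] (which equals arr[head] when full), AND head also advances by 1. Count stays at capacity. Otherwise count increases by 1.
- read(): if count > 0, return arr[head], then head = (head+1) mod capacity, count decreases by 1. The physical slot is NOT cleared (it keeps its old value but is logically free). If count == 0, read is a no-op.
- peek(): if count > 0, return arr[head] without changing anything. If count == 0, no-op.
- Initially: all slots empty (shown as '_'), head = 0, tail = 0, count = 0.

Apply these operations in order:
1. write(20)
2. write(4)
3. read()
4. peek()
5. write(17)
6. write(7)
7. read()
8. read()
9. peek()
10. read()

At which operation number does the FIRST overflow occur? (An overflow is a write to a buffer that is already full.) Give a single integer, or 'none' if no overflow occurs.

After op 1 (write(20)): arr=[20 _ _] head=0 tail=1 count=1
After op 2 (write(4)): arr=[20 4 _] head=0 tail=2 count=2
After op 3 (read()): arr=[20 4 _] head=1 tail=2 count=1
After op 4 (peek()): arr=[20 4 _] head=1 tail=2 count=1
After op 5 (write(17)): arr=[20 4 17] head=1 tail=0 count=2
After op 6 (write(7)): arr=[7 4 17] head=1 tail=1 count=3
After op 7 (read()): arr=[7 4 17] head=2 tail=1 count=2
After op 8 (read()): arr=[7 4 17] head=0 tail=1 count=1
After op 9 (peek()): arr=[7 4 17] head=0 tail=1 count=1
After op 10 (read()): arr=[7 4 17] head=1 tail=1 count=0

Answer: none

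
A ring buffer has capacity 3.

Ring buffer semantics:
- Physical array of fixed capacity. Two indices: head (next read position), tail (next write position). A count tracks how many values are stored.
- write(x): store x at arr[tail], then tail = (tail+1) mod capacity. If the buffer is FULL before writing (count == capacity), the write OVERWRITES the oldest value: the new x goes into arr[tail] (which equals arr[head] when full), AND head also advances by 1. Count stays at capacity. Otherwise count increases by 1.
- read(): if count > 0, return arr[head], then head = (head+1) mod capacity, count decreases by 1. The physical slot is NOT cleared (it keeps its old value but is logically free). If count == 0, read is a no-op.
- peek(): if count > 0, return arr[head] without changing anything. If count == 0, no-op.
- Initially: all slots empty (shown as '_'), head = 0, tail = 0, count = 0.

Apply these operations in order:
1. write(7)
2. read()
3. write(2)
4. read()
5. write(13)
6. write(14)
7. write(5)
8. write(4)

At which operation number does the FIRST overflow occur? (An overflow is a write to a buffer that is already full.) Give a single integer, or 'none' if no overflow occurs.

Answer: 8

Derivation:
After op 1 (write(7)): arr=[7 _ _] head=0 tail=1 count=1
After op 2 (read()): arr=[7 _ _] head=1 tail=1 count=0
After op 3 (write(2)): arr=[7 2 _] head=1 tail=2 count=1
After op 4 (read()): arr=[7 2 _] head=2 tail=2 count=0
After op 5 (write(13)): arr=[7 2 13] head=2 tail=0 count=1
After op 6 (write(14)): arr=[14 2 13] head=2 tail=1 count=2
After op 7 (write(5)): arr=[14 5 13] head=2 tail=2 count=3
After op 8 (write(4)): arr=[14 5 4] head=0 tail=0 count=3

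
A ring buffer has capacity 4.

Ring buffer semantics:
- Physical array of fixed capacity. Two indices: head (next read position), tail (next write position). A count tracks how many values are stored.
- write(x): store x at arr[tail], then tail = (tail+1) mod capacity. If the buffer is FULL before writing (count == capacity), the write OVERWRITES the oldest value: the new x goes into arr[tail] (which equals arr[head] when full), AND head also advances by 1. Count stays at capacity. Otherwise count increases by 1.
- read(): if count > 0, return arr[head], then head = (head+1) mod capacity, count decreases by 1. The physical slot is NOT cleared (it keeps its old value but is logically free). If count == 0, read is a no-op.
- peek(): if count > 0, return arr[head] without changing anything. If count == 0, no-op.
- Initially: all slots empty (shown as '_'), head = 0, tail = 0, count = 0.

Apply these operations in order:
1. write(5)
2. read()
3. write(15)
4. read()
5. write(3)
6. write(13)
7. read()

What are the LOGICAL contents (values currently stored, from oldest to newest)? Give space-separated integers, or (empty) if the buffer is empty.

Answer: 13

Derivation:
After op 1 (write(5)): arr=[5 _ _ _] head=0 tail=1 count=1
After op 2 (read()): arr=[5 _ _ _] head=1 tail=1 count=0
After op 3 (write(15)): arr=[5 15 _ _] head=1 tail=2 count=1
After op 4 (read()): arr=[5 15 _ _] head=2 tail=2 count=0
After op 5 (write(3)): arr=[5 15 3 _] head=2 tail=3 count=1
After op 6 (write(13)): arr=[5 15 3 13] head=2 tail=0 count=2
After op 7 (read()): arr=[5 15 3 13] head=3 tail=0 count=1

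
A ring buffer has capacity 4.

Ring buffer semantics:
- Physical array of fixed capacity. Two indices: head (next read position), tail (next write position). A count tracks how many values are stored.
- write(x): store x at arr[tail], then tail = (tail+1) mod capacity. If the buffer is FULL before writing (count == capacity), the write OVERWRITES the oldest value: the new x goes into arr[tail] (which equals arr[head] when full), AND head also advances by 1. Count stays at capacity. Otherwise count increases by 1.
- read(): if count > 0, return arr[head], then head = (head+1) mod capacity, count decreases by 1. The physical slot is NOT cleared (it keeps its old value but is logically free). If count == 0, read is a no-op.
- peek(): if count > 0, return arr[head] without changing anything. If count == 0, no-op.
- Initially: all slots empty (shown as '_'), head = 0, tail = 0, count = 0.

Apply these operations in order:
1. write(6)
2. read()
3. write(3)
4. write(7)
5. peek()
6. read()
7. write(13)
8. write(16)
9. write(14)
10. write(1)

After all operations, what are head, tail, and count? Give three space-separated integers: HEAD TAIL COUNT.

After op 1 (write(6)): arr=[6 _ _ _] head=0 tail=1 count=1
After op 2 (read()): arr=[6 _ _ _] head=1 tail=1 count=0
After op 3 (write(3)): arr=[6 3 _ _] head=1 tail=2 count=1
After op 4 (write(7)): arr=[6 3 7 _] head=1 tail=3 count=2
After op 5 (peek()): arr=[6 3 7 _] head=1 tail=3 count=2
After op 6 (read()): arr=[6 3 7 _] head=2 tail=3 count=1
After op 7 (write(13)): arr=[6 3 7 13] head=2 tail=0 count=2
After op 8 (write(16)): arr=[16 3 7 13] head=2 tail=1 count=3
After op 9 (write(14)): arr=[16 14 7 13] head=2 tail=2 count=4
After op 10 (write(1)): arr=[16 14 1 13] head=3 tail=3 count=4

Answer: 3 3 4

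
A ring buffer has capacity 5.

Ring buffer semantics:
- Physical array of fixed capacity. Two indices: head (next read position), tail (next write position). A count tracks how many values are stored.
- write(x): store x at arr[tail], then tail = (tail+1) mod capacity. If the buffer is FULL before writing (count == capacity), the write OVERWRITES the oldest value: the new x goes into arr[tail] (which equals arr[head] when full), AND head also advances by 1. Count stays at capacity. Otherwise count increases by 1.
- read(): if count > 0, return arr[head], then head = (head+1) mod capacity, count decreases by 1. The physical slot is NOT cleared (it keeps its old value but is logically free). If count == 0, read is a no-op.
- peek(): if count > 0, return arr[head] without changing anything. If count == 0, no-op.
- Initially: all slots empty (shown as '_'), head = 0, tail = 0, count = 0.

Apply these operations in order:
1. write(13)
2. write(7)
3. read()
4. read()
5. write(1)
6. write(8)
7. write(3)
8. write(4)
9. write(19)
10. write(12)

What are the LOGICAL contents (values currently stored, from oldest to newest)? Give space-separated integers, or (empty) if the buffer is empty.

After op 1 (write(13)): arr=[13 _ _ _ _] head=0 tail=1 count=1
After op 2 (write(7)): arr=[13 7 _ _ _] head=0 tail=2 count=2
After op 3 (read()): arr=[13 7 _ _ _] head=1 tail=2 count=1
After op 4 (read()): arr=[13 7 _ _ _] head=2 tail=2 count=0
After op 5 (write(1)): arr=[13 7 1 _ _] head=2 tail=3 count=1
After op 6 (write(8)): arr=[13 7 1 8 _] head=2 tail=4 count=2
After op 7 (write(3)): arr=[13 7 1 8 3] head=2 tail=0 count=3
After op 8 (write(4)): arr=[4 7 1 8 3] head=2 tail=1 count=4
After op 9 (write(19)): arr=[4 19 1 8 3] head=2 tail=2 count=5
After op 10 (write(12)): arr=[4 19 12 8 3] head=3 tail=3 count=5

Answer: 8 3 4 19 12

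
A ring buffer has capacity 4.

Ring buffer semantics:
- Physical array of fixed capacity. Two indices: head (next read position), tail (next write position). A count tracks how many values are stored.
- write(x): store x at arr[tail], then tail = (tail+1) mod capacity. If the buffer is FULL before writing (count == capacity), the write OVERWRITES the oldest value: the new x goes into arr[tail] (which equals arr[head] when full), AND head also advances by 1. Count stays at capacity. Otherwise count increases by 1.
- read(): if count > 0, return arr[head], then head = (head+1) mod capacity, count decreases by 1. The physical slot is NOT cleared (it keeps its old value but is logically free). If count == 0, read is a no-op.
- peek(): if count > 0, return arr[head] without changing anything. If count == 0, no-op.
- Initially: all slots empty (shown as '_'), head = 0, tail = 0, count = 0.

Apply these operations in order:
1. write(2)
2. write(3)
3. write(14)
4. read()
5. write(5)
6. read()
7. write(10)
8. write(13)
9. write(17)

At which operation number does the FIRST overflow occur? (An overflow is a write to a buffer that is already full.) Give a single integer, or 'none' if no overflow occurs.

Answer: 9

Derivation:
After op 1 (write(2)): arr=[2 _ _ _] head=0 tail=1 count=1
After op 2 (write(3)): arr=[2 3 _ _] head=0 tail=2 count=2
After op 3 (write(14)): arr=[2 3 14 _] head=0 tail=3 count=3
After op 4 (read()): arr=[2 3 14 _] head=1 tail=3 count=2
After op 5 (write(5)): arr=[2 3 14 5] head=1 tail=0 count=3
After op 6 (read()): arr=[2 3 14 5] head=2 tail=0 count=2
After op 7 (write(10)): arr=[10 3 14 5] head=2 tail=1 count=3
After op 8 (write(13)): arr=[10 13 14 5] head=2 tail=2 count=4
After op 9 (write(17)): arr=[10 13 17 5] head=3 tail=3 count=4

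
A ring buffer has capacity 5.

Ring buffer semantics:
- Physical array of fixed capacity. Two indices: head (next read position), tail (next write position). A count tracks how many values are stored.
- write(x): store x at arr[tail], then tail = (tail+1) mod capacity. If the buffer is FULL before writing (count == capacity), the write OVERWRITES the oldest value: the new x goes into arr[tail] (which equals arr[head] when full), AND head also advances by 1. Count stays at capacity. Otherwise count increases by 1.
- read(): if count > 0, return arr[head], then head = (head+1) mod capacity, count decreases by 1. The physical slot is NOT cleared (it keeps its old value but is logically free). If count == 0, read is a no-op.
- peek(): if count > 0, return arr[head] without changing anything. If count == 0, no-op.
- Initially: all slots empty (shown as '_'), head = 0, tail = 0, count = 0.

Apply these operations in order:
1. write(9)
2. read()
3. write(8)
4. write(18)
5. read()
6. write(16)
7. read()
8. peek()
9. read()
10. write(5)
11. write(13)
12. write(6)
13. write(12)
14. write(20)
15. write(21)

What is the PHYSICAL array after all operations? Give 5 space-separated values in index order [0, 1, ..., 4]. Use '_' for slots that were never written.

After op 1 (write(9)): arr=[9 _ _ _ _] head=0 tail=1 count=1
After op 2 (read()): arr=[9 _ _ _ _] head=1 tail=1 count=0
After op 3 (write(8)): arr=[9 8 _ _ _] head=1 tail=2 count=1
After op 4 (write(18)): arr=[9 8 18 _ _] head=1 tail=3 count=2
After op 5 (read()): arr=[9 8 18 _ _] head=2 tail=3 count=1
After op 6 (write(16)): arr=[9 8 18 16 _] head=2 tail=4 count=2
After op 7 (read()): arr=[9 8 18 16 _] head=3 tail=4 count=1
After op 8 (peek()): arr=[9 8 18 16 _] head=3 tail=4 count=1
After op 9 (read()): arr=[9 8 18 16 _] head=4 tail=4 count=0
After op 10 (write(5)): arr=[9 8 18 16 5] head=4 tail=0 count=1
After op 11 (write(13)): arr=[13 8 18 16 5] head=4 tail=1 count=2
After op 12 (write(6)): arr=[13 6 18 16 5] head=4 tail=2 count=3
After op 13 (write(12)): arr=[13 6 12 16 5] head=4 tail=3 count=4
After op 14 (write(20)): arr=[13 6 12 20 5] head=4 tail=4 count=5
After op 15 (write(21)): arr=[13 6 12 20 21] head=0 tail=0 count=5

Answer: 13 6 12 20 21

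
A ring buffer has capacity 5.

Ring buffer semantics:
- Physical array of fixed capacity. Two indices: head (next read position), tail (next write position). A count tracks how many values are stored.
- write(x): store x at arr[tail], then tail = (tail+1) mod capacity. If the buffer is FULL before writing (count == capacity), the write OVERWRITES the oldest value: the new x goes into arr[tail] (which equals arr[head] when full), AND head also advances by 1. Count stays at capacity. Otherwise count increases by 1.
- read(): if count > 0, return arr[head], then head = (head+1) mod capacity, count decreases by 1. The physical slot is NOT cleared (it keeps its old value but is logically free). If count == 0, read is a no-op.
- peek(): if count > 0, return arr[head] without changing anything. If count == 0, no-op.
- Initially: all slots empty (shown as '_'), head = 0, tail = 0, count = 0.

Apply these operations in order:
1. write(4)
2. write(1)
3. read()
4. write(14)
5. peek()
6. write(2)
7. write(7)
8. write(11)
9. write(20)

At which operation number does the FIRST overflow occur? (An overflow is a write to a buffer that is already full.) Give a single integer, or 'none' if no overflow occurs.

After op 1 (write(4)): arr=[4 _ _ _ _] head=0 tail=1 count=1
After op 2 (write(1)): arr=[4 1 _ _ _] head=0 tail=2 count=2
After op 3 (read()): arr=[4 1 _ _ _] head=1 tail=2 count=1
After op 4 (write(14)): arr=[4 1 14 _ _] head=1 tail=3 count=2
After op 5 (peek()): arr=[4 1 14 _ _] head=1 tail=3 count=2
After op 6 (write(2)): arr=[4 1 14 2 _] head=1 tail=4 count=3
After op 7 (write(7)): arr=[4 1 14 2 7] head=1 tail=0 count=4
After op 8 (write(11)): arr=[11 1 14 2 7] head=1 tail=1 count=5
After op 9 (write(20)): arr=[11 20 14 2 7] head=2 tail=2 count=5

Answer: 9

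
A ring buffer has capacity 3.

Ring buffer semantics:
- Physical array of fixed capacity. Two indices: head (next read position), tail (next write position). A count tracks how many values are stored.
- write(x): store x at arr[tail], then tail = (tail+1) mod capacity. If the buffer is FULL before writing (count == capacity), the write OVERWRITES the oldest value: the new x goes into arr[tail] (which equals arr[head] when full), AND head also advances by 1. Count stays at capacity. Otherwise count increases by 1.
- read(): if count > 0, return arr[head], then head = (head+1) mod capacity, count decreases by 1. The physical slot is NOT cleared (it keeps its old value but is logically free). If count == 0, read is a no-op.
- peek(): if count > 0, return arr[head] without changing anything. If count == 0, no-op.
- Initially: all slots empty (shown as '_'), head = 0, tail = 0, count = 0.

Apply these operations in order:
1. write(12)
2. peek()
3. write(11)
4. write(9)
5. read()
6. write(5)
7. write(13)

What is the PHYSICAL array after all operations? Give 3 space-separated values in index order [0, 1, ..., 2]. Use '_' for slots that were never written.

After op 1 (write(12)): arr=[12 _ _] head=0 tail=1 count=1
After op 2 (peek()): arr=[12 _ _] head=0 tail=1 count=1
After op 3 (write(11)): arr=[12 11 _] head=0 tail=2 count=2
After op 4 (write(9)): arr=[12 11 9] head=0 tail=0 count=3
After op 5 (read()): arr=[12 11 9] head=1 tail=0 count=2
After op 6 (write(5)): arr=[5 11 9] head=1 tail=1 count=3
After op 7 (write(13)): arr=[5 13 9] head=2 tail=2 count=3

Answer: 5 13 9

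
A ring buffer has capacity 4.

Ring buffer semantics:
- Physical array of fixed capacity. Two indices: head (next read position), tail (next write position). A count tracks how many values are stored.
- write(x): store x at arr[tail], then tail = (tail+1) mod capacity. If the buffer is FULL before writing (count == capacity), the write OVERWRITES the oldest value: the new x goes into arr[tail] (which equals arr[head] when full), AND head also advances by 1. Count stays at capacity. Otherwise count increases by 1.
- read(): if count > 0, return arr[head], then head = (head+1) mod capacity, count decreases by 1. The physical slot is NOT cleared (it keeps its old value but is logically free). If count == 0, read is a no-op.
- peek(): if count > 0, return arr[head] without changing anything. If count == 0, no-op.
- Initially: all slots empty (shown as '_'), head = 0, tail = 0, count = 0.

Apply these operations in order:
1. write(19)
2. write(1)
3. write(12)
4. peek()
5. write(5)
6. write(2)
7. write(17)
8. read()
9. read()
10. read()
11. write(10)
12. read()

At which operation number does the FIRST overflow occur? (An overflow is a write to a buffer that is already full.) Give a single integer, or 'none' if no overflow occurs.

Answer: 6

Derivation:
After op 1 (write(19)): arr=[19 _ _ _] head=0 tail=1 count=1
After op 2 (write(1)): arr=[19 1 _ _] head=0 tail=2 count=2
After op 3 (write(12)): arr=[19 1 12 _] head=0 tail=3 count=3
After op 4 (peek()): arr=[19 1 12 _] head=0 tail=3 count=3
After op 5 (write(5)): arr=[19 1 12 5] head=0 tail=0 count=4
After op 6 (write(2)): arr=[2 1 12 5] head=1 tail=1 count=4
After op 7 (write(17)): arr=[2 17 12 5] head=2 tail=2 count=4
After op 8 (read()): arr=[2 17 12 5] head=3 tail=2 count=3
After op 9 (read()): arr=[2 17 12 5] head=0 tail=2 count=2
After op 10 (read()): arr=[2 17 12 5] head=1 tail=2 count=1
After op 11 (write(10)): arr=[2 17 10 5] head=1 tail=3 count=2
After op 12 (read()): arr=[2 17 10 5] head=2 tail=3 count=1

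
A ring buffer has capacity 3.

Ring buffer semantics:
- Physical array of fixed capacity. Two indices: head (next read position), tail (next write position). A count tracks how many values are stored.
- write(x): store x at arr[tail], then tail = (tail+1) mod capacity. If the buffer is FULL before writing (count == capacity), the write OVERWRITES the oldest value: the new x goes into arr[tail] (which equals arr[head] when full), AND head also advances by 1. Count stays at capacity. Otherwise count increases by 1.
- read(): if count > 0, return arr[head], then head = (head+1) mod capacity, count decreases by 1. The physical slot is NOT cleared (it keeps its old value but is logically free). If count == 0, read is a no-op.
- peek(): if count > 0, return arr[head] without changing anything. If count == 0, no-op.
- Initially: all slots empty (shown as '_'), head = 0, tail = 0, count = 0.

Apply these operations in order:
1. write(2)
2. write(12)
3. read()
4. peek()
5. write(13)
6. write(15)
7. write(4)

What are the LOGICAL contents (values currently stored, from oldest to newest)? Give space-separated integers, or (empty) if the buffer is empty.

After op 1 (write(2)): arr=[2 _ _] head=0 tail=1 count=1
After op 2 (write(12)): arr=[2 12 _] head=0 tail=2 count=2
After op 3 (read()): arr=[2 12 _] head=1 tail=2 count=1
After op 4 (peek()): arr=[2 12 _] head=1 tail=2 count=1
After op 5 (write(13)): arr=[2 12 13] head=1 tail=0 count=2
After op 6 (write(15)): arr=[15 12 13] head=1 tail=1 count=3
After op 7 (write(4)): arr=[15 4 13] head=2 tail=2 count=3

Answer: 13 15 4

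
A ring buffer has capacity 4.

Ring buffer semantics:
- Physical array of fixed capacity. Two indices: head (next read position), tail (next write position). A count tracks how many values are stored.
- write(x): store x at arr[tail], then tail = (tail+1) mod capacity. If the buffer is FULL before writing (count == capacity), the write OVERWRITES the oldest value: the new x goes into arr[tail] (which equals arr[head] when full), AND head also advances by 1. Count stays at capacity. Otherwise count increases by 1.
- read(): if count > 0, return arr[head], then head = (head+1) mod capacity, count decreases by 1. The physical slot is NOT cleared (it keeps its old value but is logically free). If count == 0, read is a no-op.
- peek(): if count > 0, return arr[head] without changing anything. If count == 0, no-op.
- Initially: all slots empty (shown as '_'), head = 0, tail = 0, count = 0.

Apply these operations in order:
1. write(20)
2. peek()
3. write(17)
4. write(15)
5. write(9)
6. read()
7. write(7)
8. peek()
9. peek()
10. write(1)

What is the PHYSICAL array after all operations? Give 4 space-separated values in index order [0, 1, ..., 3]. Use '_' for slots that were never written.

After op 1 (write(20)): arr=[20 _ _ _] head=0 tail=1 count=1
After op 2 (peek()): arr=[20 _ _ _] head=0 tail=1 count=1
After op 3 (write(17)): arr=[20 17 _ _] head=0 tail=2 count=2
After op 4 (write(15)): arr=[20 17 15 _] head=0 tail=3 count=3
After op 5 (write(9)): arr=[20 17 15 9] head=0 tail=0 count=4
After op 6 (read()): arr=[20 17 15 9] head=1 tail=0 count=3
After op 7 (write(7)): arr=[7 17 15 9] head=1 tail=1 count=4
After op 8 (peek()): arr=[7 17 15 9] head=1 tail=1 count=4
After op 9 (peek()): arr=[7 17 15 9] head=1 tail=1 count=4
After op 10 (write(1)): arr=[7 1 15 9] head=2 tail=2 count=4

Answer: 7 1 15 9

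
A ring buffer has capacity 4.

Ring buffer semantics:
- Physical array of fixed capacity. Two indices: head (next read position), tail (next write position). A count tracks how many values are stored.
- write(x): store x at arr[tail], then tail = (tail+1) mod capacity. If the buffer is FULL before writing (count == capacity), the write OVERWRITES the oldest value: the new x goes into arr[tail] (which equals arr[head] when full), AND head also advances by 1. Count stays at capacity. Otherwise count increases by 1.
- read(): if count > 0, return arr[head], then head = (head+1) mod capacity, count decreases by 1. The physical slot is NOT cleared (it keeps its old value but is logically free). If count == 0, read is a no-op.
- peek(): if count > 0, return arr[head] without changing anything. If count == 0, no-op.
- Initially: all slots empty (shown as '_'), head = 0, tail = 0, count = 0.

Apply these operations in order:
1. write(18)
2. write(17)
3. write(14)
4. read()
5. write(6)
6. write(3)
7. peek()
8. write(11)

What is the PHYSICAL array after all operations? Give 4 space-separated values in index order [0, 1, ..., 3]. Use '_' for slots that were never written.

After op 1 (write(18)): arr=[18 _ _ _] head=0 tail=1 count=1
After op 2 (write(17)): arr=[18 17 _ _] head=0 tail=2 count=2
After op 3 (write(14)): arr=[18 17 14 _] head=0 tail=3 count=3
After op 4 (read()): arr=[18 17 14 _] head=1 tail=3 count=2
After op 5 (write(6)): arr=[18 17 14 6] head=1 tail=0 count=3
After op 6 (write(3)): arr=[3 17 14 6] head=1 tail=1 count=4
After op 7 (peek()): arr=[3 17 14 6] head=1 tail=1 count=4
After op 8 (write(11)): arr=[3 11 14 6] head=2 tail=2 count=4

Answer: 3 11 14 6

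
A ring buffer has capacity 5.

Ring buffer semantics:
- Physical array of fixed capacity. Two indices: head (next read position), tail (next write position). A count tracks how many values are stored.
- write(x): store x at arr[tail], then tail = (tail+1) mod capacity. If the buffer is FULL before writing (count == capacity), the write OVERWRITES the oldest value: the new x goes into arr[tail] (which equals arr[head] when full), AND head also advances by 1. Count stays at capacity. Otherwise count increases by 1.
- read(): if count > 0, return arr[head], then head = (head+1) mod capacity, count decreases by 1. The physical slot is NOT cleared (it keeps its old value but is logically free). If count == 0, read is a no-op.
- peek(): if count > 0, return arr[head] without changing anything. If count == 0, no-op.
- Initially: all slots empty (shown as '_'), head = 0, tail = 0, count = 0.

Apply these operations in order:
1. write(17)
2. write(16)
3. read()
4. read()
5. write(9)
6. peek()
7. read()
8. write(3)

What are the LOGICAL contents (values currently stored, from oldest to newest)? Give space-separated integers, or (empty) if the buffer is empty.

After op 1 (write(17)): arr=[17 _ _ _ _] head=0 tail=1 count=1
After op 2 (write(16)): arr=[17 16 _ _ _] head=0 tail=2 count=2
After op 3 (read()): arr=[17 16 _ _ _] head=1 tail=2 count=1
After op 4 (read()): arr=[17 16 _ _ _] head=2 tail=2 count=0
After op 5 (write(9)): arr=[17 16 9 _ _] head=2 tail=3 count=1
After op 6 (peek()): arr=[17 16 9 _ _] head=2 tail=3 count=1
After op 7 (read()): arr=[17 16 9 _ _] head=3 tail=3 count=0
After op 8 (write(3)): arr=[17 16 9 3 _] head=3 tail=4 count=1

Answer: 3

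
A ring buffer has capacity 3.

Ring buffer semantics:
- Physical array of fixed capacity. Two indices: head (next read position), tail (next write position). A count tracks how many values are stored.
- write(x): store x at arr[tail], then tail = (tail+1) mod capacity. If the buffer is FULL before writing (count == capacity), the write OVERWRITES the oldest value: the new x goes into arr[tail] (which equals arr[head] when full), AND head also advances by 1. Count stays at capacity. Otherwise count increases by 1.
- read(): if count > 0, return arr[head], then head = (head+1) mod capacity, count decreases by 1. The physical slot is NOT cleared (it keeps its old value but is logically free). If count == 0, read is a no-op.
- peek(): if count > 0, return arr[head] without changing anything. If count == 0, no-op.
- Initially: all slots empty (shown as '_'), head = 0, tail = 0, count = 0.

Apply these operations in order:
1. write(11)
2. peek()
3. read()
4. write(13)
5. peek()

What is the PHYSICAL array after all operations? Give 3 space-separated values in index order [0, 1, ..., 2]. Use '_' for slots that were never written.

After op 1 (write(11)): arr=[11 _ _] head=0 tail=1 count=1
After op 2 (peek()): arr=[11 _ _] head=0 tail=1 count=1
After op 3 (read()): arr=[11 _ _] head=1 tail=1 count=0
After op 4 (write(13)): arr=[11 13 _] head=1 tail=2 count=1
After op 5 (peek()): arr=[11 13 _] head=1 tail=2 count=1

Answer: 11 13 _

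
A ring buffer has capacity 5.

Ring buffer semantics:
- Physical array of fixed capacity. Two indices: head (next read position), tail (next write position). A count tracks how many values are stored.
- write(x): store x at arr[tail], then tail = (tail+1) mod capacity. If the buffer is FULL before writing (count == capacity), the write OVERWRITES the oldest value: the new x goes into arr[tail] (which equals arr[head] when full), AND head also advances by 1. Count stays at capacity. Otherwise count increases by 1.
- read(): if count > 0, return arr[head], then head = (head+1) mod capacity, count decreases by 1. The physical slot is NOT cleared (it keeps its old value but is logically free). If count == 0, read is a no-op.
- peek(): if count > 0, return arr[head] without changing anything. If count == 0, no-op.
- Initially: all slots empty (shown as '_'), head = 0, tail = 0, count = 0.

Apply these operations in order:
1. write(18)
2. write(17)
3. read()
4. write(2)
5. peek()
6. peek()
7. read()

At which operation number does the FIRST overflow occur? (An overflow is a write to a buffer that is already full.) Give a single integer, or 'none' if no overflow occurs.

After op 1 (write(18)): arr=[18 _ _ _ _] head=0 tail=1 count=1
After op 2 (write(17)): arr=[18 17 _ _ _] head=0 tail=2 count=2
After op 3 (read()): arr=[18 17 _ _ _] head=1 tail=2 count=1
After op 4 (write(2)): arr=[18 17 2 _ _] head=1 tail=3 count=2
After op 5 (peek()): arr=[18 17 2 _ _] head=1 tail=3 count=2
After op 6 (peek()): arr=[18 17 2 _ _] head=1 tail=3 count=2
After op 7 (read()): arr=[18 17 2 _ _] head=2 tail=3 count=1

Answer: none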